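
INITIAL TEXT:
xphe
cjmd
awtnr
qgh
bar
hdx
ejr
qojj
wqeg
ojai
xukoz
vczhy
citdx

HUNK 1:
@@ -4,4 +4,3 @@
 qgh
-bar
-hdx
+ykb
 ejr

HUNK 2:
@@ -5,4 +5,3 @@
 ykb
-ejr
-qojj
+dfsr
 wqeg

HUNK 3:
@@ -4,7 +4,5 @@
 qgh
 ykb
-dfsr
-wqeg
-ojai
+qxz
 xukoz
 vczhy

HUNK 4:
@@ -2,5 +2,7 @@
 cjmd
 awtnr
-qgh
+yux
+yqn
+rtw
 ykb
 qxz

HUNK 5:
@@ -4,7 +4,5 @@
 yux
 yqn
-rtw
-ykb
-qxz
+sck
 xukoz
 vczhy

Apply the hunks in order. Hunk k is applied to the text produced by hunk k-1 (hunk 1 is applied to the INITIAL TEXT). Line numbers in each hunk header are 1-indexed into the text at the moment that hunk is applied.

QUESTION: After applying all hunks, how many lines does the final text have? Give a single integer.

Answer: 9

Derivation:
Hunk 1: at line 4 remove [bar,hdx] add [ykb] -> 12 lines: xphe cjmd awtnr qgh ykb ejr qojj wqeg ojai xukoz vczhy citdx
Hunk 2: at line 5 remove [ejr,qojj] add [dfsr] -> 11 lines: xphe cjmd awtnr qgh ykb dfsr wqeg ojai xukoz vczhy citdx
Hunk 3: at line 4 remove [dfsr,wqeg,ojai] add [qxz] -> 9 lines: xphe cjmd awtnr qgh ykb qxz xukoz vczhy citdx
Hunk 4: at line 2 remove [qgh] add [yux,yqn,rtw] -> 11 lines: xphe cjmd awtnr yux yqn rtw ykb qxz xukoz vczhy citdx
Hunk 5: at line 4 remove [rtw,ykb,qxz] add [sck] -> 9 lines: xphe cjmd awtnr yux yqn sck xukoz vczhy citdx
Final line count: 9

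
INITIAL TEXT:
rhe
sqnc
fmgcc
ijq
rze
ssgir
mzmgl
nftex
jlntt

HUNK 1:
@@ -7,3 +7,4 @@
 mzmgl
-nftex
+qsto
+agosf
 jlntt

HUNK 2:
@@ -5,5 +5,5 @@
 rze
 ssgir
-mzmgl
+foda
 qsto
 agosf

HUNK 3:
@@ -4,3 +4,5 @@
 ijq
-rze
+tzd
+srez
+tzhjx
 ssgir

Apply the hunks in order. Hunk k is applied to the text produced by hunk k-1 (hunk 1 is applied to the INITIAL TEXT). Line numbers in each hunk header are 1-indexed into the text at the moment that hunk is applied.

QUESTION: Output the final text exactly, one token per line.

Answer: rhe
sqnc
fmgcc
ijq
tzd
srez
tzhjx
ssgir
foda
qsto
agosf
jlntt

Derivation:
Hunk 1: at line 7 remove [nftex] add [qsto,agosf] -> 10 lines: rhe sqnc fmgcc ijq rze ssgir mzmgl qsto agosf jlntt
Hunk 2: at line 5 remove [mzmgl] add [foda] -> 10 lines: rhe sqnc fmgcc ijq rze ssgir foda qsto agosf jlntt
Hunk 3: at line 4 remove [rze] add [tzd,srez,tzhjx] -> 12 lines: rhe sqnc fmgcc ijq tzd srez tzhjx ssgir foda qsto agosf jlntt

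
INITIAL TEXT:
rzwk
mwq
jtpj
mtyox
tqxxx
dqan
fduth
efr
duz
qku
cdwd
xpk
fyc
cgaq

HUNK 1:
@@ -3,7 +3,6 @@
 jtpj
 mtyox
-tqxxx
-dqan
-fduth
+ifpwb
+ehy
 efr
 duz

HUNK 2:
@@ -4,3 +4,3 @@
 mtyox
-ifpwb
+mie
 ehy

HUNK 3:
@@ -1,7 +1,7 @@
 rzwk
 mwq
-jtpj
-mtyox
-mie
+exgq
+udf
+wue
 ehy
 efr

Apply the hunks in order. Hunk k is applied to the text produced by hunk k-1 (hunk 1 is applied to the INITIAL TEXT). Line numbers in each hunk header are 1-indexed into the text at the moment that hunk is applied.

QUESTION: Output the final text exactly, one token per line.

Answer: rzwk
mwq
exgq
udf
wue
ehy
efr
duz
qku
cdwd
xpk
fyc
cgaq

Derivation:
Hunk 1: at line 3 remove [tqxxx,dqan,fduth] add [ifpwb,ehy] -> 13 lines: rzwk mwq jtpj mtyox ifpwb ehy efr duz qku cdwd xpk fyc cgaq
Hunk 2: at line 4 remove [ifpwb] add [mie] -> 13 lines: rzwk mwq jtpj mtyox mie ehy efr duz qku cdwd xpk fyc cgaq
Hunk 3: at line 1 remove [jtpj,mtyox,mie] add [exgq,udf,wue] -> 13 lines: rzwk mwq exgq udf wue ehy efr duz qku cdwd xpk fyc cgaq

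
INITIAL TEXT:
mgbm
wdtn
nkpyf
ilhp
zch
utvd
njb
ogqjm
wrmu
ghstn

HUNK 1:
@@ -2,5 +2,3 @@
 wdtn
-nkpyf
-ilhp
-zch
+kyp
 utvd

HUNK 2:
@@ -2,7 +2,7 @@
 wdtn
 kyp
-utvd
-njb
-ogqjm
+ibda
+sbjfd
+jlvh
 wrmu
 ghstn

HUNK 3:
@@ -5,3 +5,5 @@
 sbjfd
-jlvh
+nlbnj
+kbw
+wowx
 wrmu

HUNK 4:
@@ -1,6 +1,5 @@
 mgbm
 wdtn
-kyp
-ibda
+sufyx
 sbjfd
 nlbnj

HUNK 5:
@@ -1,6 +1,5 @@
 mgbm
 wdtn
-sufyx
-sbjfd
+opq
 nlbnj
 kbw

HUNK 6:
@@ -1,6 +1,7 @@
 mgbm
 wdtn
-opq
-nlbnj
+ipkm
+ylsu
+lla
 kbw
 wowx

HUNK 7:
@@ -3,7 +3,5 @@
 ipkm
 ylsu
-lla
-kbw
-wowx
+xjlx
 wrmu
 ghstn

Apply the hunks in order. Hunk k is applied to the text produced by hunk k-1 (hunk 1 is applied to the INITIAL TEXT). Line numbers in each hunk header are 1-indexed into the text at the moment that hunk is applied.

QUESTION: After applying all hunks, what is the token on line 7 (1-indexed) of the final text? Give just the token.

Hunk 1: at line 2 remove [nkpyf,ilhp,zch] add [kyp] -> 8 lines: mgbm wdtn kyp utvd njb ogqjm wrmu ghstn
Hunk 2: at line 2 remove [utvd,njb,ogqjm] add [ibda,sbjfd,jlvh] -> 8 lines: mgbm wdtn kyp ibda sbjfd jlvh wrmu ghstn
Hunk 3: at line 5 remove [jlvh] add [nlbnj,kbw,wowx] -> 10 lines: mgbm wdtn kyp ibda sbjfd nlbnj kbw wowx wrmu ghstn
Hunk 4: at line 1 remove [kyp,ibda] add [sufyx] -> 9 lines: mgbm wdtn sufyx sbjfd nlbnj kbw wowx wrmu ghstn
Hunk 5: at line 1 remove [sufyx,sbjfd] add [opq] -> 8 lines: mgbm wdtn opq nlbnj kbw wowx wrmu ghstn
Hunk 6: at line 1 remove [opq,nlbnj] add [ipkm,ylsu,lla] -> 9 lines: mgbm wdtn ipkm ylsu lla kbw wowx wrmu ghstn
Hunk 7: at line 3 remove [lla,kbw,wowx] add [xjlx] -> 7 lines: mgbm wdtn ipkm ylsu xjlx wrmu ghstn
Final line 7: ghstn

Answer: ghstn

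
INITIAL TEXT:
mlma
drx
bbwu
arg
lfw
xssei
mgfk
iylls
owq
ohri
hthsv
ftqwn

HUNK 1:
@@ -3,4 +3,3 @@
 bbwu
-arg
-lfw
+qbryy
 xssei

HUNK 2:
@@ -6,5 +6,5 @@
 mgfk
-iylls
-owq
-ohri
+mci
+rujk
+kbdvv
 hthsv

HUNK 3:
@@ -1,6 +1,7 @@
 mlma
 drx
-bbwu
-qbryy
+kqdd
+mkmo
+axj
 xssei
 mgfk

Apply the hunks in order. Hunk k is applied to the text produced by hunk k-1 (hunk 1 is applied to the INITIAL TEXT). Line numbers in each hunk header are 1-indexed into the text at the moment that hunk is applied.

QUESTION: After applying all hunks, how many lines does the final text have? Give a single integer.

Hunk 1: at line 3 remove [arg,lfw] add [qbryy] -> 11 lines: mlma drx bbwu qbryy xssei mgfk iylls owq ohri hthsv ftqwn
Hunk 2: at line 6 remove [iylls,owq,ohri] add [mci,rujk,kbdvv] -> 11 lines: mlma drx bbwu qbryy xssei mgfk mci rujk kbdvv hthsv ftqwn
Hunk 3: at line 1 remove [bbwu,qbryy] add [kqdd,mkmo,axj] -> 12 lines: mlma drx kqdd mkmo axj xssei mgfk mci rujk kbdvv hthsv ftqwn
Final line count: 12

Answer: 12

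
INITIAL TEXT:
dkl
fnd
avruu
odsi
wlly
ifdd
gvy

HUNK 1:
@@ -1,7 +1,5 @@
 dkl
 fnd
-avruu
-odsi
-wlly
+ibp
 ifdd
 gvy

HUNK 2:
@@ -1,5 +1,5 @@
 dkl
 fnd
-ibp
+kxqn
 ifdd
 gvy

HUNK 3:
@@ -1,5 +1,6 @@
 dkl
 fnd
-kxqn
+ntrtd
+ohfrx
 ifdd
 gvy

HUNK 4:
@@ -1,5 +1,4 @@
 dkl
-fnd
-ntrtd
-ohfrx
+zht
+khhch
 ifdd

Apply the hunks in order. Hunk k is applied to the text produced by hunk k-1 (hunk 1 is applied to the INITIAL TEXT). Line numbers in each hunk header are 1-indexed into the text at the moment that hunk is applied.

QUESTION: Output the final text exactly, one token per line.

Hunk 1: at line 1 remove [avruu,odsi,wlly] add [ibp] -> 5 lines: dkl fnd ibp ifdd gvy
Hunk 2: at line 1 remove [ibp] add [kxqn] -> 5 lines: dkl fnd kxqn ifdd gvy
Hunk 3: at line 1 remove [kxqn] add [ntrtd,ohfrx] -> 6 lines: dkl fnd ntrtd ohfrx ifdd gvy
Hunk 4: at line 1 remove [fnd,ntrtd,ohfrx] add [zht,khhch] -> 5 lines: dkl zht khhch ifdd gvy

Answer: dkl
zht
khhch
ifdd
gvy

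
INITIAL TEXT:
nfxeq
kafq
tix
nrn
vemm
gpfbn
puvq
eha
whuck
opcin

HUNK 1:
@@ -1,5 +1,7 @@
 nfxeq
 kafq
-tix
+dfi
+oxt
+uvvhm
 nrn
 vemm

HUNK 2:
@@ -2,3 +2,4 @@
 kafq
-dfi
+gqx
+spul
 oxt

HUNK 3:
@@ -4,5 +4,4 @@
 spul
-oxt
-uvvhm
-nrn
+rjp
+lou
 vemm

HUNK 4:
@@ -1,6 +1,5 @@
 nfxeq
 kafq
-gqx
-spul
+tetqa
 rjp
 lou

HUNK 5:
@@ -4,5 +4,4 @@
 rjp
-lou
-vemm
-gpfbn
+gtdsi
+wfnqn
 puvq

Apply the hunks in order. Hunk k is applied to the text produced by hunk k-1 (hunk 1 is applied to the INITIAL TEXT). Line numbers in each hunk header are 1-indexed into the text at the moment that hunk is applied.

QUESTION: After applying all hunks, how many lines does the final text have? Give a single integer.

Hunk 1: at line 1 remove [tix] add [dfi,oxt,uvvhm] -> 12 lines: nfxeq kafq dfi oxt uvvhm nrn vemm gpfbn puvq eha whuck opcin
Hunk 2: at line 2 remove [dfi] add [gqx,spul] -> 13 lines: nfxeq kafq gqx spul oxt uvvhm nrn vemm gpfbn puvq eha whuck opcin
Hunk 3: at line 4 remove [oxt,uvvhm,nrn] add [rjp,lou] -> 12 lines: nfxeq kafq gqx spul rjp lou vemm gpfbn puvq eha whuck opcin
Hunk 4: at line 1 remove [gqx,spul] add [tetqa] -> 11 lines: nfxeq kafq tetqa rjp lou vemm gpfbn puvq eha whuck opcin
Hunk 5: at line 4 remove [lou,vemm,gpfbn] add [gtdsi,wfnqn] -> 10 lines: nfxeq kafq tetqa rjp gtdsi wfnqn puvq eha whuck opcin
Final line count: 10

Answer: 10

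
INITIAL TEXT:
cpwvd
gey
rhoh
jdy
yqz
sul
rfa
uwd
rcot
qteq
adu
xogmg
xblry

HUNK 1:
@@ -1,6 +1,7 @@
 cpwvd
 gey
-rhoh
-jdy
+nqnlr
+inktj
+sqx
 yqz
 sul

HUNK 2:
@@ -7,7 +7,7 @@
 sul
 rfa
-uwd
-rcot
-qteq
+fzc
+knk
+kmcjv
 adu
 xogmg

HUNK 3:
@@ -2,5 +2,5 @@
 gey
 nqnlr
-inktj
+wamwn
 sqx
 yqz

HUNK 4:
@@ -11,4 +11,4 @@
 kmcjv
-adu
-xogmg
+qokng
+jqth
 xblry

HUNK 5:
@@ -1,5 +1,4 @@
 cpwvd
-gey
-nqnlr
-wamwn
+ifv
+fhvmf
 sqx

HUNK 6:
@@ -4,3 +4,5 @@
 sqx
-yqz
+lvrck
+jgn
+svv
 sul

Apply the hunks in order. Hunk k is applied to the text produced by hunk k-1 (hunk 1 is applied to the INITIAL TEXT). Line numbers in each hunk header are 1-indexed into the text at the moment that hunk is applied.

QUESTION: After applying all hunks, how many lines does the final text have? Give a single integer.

Hunk 1: at line 1 remove [rhoh,jdy] add [nqnlr,inktj,sqx] -> 14 lines: cpwvd gey nqnlr inktj sqx yqz sul rfa uwd rcot qteq adu xogmg xblry
Hunk 2: at line 7 remove [uwd,rcot,qteq] add [fzc,knk,kmcjv] -> 14 lines: cpwvd gey nqnlr inktj sqx yqz sul rfa fzc knk kmcjv adu xogmg xblry
Hunk 3: at line 2 remove [inktj] add [wamwn] -> 14 lines: cpwvd gey nqnlr wamwn sqx yqz sul rfa fzc knk kmcjv adu xogmg xblry
Hunk 4: at line 11 remove [adu,xogmg] add [qokng,jqth] -> 14 lines: cpwvd gey nqnlr wamwn sqx yqz sul rfa fzc knk kmcjv qokng jqth xblry
Hunk 5: at line 1 remove [gey,nqnlr,wamwn] add [ifv,fhvmf] -> 13 lines: cpwvd ifv fhvmf sqx yqz sul rfa fzc knk kmcjv qokng jqth xblry
Hunk 6: at line 4 remove [yqz] add [lvrck,jgn,svv] -> 15 lines: cpwvd ifv fhvmf sqx lvrck jgn svv sul rfa fzc knk kmcjv qokng jqth xblry
Final line count: 15

Answer: 15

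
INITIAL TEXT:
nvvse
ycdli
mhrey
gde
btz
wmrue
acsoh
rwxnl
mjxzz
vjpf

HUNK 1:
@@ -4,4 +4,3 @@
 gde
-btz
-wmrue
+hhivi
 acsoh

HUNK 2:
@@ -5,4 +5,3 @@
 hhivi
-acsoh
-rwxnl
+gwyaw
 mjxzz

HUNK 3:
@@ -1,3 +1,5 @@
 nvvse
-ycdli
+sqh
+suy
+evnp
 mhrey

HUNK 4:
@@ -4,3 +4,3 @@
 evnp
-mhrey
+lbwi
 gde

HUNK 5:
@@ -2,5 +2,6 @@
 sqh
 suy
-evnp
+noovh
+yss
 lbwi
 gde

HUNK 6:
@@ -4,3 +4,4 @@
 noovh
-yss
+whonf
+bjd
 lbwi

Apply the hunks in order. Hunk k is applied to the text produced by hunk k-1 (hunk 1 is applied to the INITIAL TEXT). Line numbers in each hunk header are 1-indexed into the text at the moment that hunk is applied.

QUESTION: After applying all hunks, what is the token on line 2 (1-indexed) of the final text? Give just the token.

Answer: sqh

Derivation:
Hunk 1: at line 4 remove [btz,wmrue] add [hhivi] -> 9 lines: nvvse ycdli mhrey gde hhivi acsoh rwxnl mjxzz vjpf
Hunk 2: at line 5 remove [acsoh,rwxnl] add [gwyaw] -> 8 lines: nvvse ycdli mhrey gde hhivi gwyaw mjxzz vjpf
Hunk 3: at line 1 remove [ycdli] add [sqh,suy,evnp] -> 10 lines: nvvse sqh suy evnp mhrey gde hhivi gwyaw mjxzz vjpf
Hunk 4: at line 4 remove [mhrey] add [lbwi] -> 10 lines: nvvse sqh suy evnp lbwi gde hhivi gwyaw mjxzz vjpf
Hunk 5: at line 2 remove [evnp] add [noovh,yss] -> 11 lines: nvvse sqh suy noovh yss lbwi gde hhivi gwyaw mjxzz vjpf
Hunk 6: at line 4 remove [yss] add [whonf,bjd] -> 12 lines: nvvse sqh suy noovh whonf bjd lbwi gde hhivi gwyaw mjxzz vjpf
Final line 2: sqh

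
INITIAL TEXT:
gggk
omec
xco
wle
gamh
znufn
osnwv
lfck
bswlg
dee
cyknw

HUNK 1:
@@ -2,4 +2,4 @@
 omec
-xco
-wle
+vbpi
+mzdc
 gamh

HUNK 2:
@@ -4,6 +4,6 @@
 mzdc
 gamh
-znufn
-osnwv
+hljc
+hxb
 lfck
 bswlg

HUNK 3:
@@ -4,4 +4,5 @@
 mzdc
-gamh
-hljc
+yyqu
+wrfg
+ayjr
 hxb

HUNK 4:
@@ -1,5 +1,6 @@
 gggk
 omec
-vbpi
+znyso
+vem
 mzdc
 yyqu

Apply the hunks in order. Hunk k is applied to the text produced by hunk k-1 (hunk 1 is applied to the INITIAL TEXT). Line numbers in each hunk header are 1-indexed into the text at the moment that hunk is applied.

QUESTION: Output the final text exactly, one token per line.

Answer: gggk
omec
znyso
vem
mzdc
yyqu
wrfg
ayjr
hxb
lfck
bswlg
dee
cyknw

Derivation:
Hunk 1: at line 2 remove [xco,wle] add [vbpi,mzdc] -> 11 lines: gggk omec vbpi mzdc gamh znufn osnwv lfck bswlg dee cyknw
Hunk 2: at line 4 remove [znufn,osnwv] add [hljc,hxb] -> 11 lines: gggk omec vbpi mzdc gamh hljc hxb lfck bswlg dee cyknw
Hunk 3: at line 4 remove [gamh,hljc] add [yyqu,wrfg,ayjr] -> 12 lines: gggk omec vbpi mzdc yyqu wrfg ayjr hxb lfck bswlg dee cyknw
Hunk 4: at line 1 remove [vbpi] add [znyso,vem] -> 13 lines: gggk omec znyso vem mzdc yyqu wrfg ayjr hxb lfck bswlg dee cyknw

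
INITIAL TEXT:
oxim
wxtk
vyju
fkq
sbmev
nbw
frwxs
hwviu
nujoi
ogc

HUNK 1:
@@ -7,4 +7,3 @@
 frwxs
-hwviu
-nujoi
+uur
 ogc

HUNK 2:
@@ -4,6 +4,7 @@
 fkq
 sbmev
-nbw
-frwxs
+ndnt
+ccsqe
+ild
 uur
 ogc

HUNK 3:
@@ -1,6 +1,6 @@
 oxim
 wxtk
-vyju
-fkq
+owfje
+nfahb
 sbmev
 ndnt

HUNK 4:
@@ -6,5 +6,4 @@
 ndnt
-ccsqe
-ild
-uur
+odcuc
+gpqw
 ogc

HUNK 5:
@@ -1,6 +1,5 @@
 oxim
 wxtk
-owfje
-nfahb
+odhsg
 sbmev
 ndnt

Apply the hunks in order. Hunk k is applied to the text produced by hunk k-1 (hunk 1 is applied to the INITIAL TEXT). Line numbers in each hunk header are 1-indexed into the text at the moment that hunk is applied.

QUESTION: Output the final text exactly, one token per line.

Answer: oxim
wxtk
odhsg
sbmev
ndnt
odcuc
gpqw
ogc

Derivation:
Hunk 1: at line 7 remove [hwviu,nujoi] add [uur] -> 9 lines: oxim wxtk vyju fkq sbmev nbw frwxs uur ogc
Hunk 2: at line 4 remove [nbw,frwxs] add [ndnt,ccsqe,ild] -> 10 lines: oxim wxtk vyju fkq sbmev ndnt ccsqe ild uur ogc
Hunk 3: at line 1 remove [vyju,fkq] add [owfje,nfahb] -> 10 lines: oxim wxtk owfje nfahb sbmev ndnt ccsqe ild uur ogc
Hunk 4: at line 6 remove [ccsqe,ild,uur] add [odcuc,gpqw] -> 9 lines: oxim wxtk owfje nfahb sbmev ndnt odcuc gpqw ogc
Hunk 5: at line 1 remove [owfje,nfahb] add [odhsg] -> 8 lines: oxim wxtk odhsg sbmev ndnt odcuc gpqw ogc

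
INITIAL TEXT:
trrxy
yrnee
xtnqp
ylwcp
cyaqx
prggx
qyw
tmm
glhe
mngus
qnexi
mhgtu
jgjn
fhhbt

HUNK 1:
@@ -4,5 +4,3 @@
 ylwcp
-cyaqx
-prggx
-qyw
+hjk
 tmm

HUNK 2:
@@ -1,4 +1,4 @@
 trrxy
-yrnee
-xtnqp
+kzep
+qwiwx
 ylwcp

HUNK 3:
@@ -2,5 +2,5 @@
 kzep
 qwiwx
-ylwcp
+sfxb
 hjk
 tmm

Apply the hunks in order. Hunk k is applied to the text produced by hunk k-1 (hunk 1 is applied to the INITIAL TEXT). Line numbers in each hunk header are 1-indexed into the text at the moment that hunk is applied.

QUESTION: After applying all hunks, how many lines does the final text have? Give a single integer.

Answer: 12

Derivation:
Hunk 1: at line 4 remove [cyaqx,prggx,qyw] add [hjk] -> 12 lines: trrxy yrnee xtnqp ylwcp hjk tmm glhe mngus qnexi mhgtu jgjn fhhbt
Hunk 2: at line 1 remove [yrnee,xtnqp] add [kzep,qwiwx] -> 12 lines: trrxy kzep qwiwx ylwcp hjk tmm glhe mngus qnexi mhgtu jgjn fhhbt
Hunk 3: at line 2 remove [ylwcp] add [sfxb] -> 12 lines: trrxy kzep qwiwx sfxb hjk tmm glhe mngus qnexi mhgtu jgjn fhhbt
Final line count: 12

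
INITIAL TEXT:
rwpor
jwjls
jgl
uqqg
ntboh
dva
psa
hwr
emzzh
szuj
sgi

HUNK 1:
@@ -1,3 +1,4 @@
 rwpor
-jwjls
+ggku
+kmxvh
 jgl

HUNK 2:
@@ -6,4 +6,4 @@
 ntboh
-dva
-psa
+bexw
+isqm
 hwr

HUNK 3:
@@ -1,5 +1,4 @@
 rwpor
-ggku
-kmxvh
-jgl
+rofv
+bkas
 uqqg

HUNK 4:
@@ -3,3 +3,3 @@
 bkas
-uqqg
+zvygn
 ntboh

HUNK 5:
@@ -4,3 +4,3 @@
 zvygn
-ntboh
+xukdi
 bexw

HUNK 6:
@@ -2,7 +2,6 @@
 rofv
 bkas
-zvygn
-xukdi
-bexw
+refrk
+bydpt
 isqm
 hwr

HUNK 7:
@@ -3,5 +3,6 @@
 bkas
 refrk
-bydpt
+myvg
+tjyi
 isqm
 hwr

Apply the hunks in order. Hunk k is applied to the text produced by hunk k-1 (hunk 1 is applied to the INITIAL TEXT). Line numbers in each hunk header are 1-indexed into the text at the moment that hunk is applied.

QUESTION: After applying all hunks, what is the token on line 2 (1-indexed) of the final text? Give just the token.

Hunk 1: at line 1 remove [jwjls] add [ggku,kmxvh] -> 12 lines: rwpor ggku kmxvh jgl uqqg ntboh dva psa hwr emzzh szuj sgi
Hunk 2: at line 6 remove [dva,psa] add [bexw,isqm] -> 12 lines: rwpor ggku kmxvh jgl uqqg ntboh bexw isqm hwr emzzh szuj sgi
Hunk 3: at line 1 remove [ggku,kmxvh,jgl] add [rofv,bkas] -> 11 lines: rwpor rofv bkas uqqg ntboh bexw isqm hwr emzzh szuj sgi
Hunk 4: at line 3 remove [uqqg] add [zvygn] -> 11 lines: rwpor rofv bkas zvygn ntboh bexw isqm hwr emzzh szuj sgi
Hunk 5: at line 4 remove [ntboh] add [xukdi] -> 11 lines: rwpor rofv bkas zvygn xukdi bexw isqm hwr emzzh szuj sgi
Hunk 6: at line 2 remove [zvygn,xukdi,bexw] add [refrk,bydpt] -> 10 lines: rwpor rofv bkas refrk bydpt isqm hwr emzzh szuj sgi
Hunk 7: at line 3 remove [bydpt] add [myvg,tjyi] -> 11 lines: rwpor rofv bkas refrk myvg tjyi isqm hwr emzzh szuj sgi
Final line 2: rofv

Answer: rofv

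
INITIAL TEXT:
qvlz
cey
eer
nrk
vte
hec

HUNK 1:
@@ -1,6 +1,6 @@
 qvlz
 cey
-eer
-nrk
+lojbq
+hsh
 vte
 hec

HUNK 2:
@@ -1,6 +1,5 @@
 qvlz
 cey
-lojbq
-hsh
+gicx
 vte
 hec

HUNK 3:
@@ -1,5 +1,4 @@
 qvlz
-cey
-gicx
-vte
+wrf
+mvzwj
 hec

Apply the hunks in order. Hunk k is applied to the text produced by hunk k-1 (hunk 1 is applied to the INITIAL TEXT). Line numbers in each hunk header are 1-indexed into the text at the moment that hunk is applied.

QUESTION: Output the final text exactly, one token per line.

Answer: qvlz
wrf
mvzwj
hec

Derivation:
Hunk 1: at line 1 remove [eer,nrk] add [lojbq,hsh] -> 6 lines: qvlz cey lojbq hsh vte hec
Hunk 2: at line 1 remove [lojbq,hsh] add [gicx] -> 5 lines: qvlz cey gicx vte hec
Hunk 3: at line 1 remove [cey,gicx,vte] add [wrf,mvzwj] -> 4 lines: qvlz wrf mvzwj hec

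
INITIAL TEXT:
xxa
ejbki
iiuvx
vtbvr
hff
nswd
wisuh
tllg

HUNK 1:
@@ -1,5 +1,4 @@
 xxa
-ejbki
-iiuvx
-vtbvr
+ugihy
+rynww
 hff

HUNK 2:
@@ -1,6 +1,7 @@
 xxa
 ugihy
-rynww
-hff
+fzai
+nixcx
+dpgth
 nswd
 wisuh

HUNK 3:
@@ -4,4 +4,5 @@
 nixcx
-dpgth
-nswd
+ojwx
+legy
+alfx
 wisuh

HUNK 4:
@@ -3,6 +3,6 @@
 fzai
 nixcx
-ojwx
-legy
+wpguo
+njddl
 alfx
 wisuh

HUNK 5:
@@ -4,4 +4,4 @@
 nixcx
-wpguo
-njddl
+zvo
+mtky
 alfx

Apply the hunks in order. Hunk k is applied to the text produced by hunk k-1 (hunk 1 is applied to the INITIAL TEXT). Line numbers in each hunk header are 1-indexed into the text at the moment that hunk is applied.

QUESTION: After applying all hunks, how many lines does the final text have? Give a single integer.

Hunk 1: at line 1 remove [ejbki,iiuvx,vtbvr] add [ugihy,rynww] -> 7 lines: xxa ugihy rynww hff nswd wisuh tllg
Hunk 2: at line 1 remove [rynww,hff] add [fzai,nixcx,dpgth] -> 8 lines: xxa ugihy fzai nixcx dpgth nswd wisuh tllg
Hunk 3: at line 4 remove [dpgth,nswd] add [ojwx,legy,alfx] -> 9 lines: xxa ugihy fzai nixcx ojwx legy alfx wisuh tllg
Hunk 4: at line 3 remove [ojwx,legy] add [wpguo,njddl] -> 9 lines: xxa ugihy fzai nixcx wpguo njddl alfx wisuh tllg
Hunk 5: at line 4 remove [wpguo,njddl] add [zvo,mtky] -> 9 lines: xxa ugihy fzai nixcx zvo mtky alfx wisuh tllg
Final line count: 9

Answer: 9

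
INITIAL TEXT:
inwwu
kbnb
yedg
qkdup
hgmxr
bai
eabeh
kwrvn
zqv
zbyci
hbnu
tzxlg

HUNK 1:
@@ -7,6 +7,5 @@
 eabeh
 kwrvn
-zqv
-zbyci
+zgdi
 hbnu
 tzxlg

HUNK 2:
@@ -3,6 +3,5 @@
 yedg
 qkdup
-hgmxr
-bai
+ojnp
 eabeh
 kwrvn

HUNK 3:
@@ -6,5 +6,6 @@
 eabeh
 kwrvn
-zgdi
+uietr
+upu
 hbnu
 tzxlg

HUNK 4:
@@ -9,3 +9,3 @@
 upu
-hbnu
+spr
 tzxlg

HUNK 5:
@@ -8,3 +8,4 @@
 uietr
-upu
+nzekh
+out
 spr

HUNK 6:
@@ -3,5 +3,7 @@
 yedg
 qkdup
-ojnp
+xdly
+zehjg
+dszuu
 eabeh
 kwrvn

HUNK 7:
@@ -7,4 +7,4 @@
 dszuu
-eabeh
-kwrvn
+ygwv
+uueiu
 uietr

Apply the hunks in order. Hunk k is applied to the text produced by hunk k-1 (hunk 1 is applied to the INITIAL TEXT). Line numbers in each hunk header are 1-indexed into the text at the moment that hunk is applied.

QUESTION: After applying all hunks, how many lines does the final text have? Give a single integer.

Answer: 14

Derivation:
Hunk 1: at line 7 remove [zqv,zbyci] add [zgdi] -> 11 lines: inwwu kbnb yedg qkdup hgmxr bai eabeh kwrvn zgdi hbnu tzxlg
Hunk 2: at line 3 remove [hgmxr,bai] add [ojnp] -> 10 lines: inwwu kbnb yedg qkdup ojnp eabeh kwrvn zgdi hbnu tzxlg
Hunk 3: at line 6 remove [zgdi] add [uietr,upu] -> 11 lines: inwwu kbnb yedg qkdup ojnp eabeh kwrvn uietr upu hbnu tzxlg
Hunk 4: at line 9 remove [hbnu] add [spr] -> 11 lines: inwwu kbnb yedg qkdup ojnp eabeh kwrvn uietr upu spr tzxlg
Hunk 5: at line 8 remove [upu] add [nzekh,out] -> 12 lines: inwwu kbnb yedg qkdup ojnp eabeh kwrvn uietr nzekh out spr tzxlg
Hunk 6: at line 3 remove [ojnp] add [xdly,zehjg,dszuu] -> 14 lines: inwwu kbnb yedg qkdup xdly zehjg dszuu eabeh kwrvn uietr nzekh out spr tzxlg
Hunk 7: at line 7 remove [eabeh,kwrvn] add [ygwv,uueiu] -> 14 lines: inwwu kbnb yedg qkdup xdly zehjg dszuu ygwv uueiu uietr nzekh out spr tzxlg
Final line count: 14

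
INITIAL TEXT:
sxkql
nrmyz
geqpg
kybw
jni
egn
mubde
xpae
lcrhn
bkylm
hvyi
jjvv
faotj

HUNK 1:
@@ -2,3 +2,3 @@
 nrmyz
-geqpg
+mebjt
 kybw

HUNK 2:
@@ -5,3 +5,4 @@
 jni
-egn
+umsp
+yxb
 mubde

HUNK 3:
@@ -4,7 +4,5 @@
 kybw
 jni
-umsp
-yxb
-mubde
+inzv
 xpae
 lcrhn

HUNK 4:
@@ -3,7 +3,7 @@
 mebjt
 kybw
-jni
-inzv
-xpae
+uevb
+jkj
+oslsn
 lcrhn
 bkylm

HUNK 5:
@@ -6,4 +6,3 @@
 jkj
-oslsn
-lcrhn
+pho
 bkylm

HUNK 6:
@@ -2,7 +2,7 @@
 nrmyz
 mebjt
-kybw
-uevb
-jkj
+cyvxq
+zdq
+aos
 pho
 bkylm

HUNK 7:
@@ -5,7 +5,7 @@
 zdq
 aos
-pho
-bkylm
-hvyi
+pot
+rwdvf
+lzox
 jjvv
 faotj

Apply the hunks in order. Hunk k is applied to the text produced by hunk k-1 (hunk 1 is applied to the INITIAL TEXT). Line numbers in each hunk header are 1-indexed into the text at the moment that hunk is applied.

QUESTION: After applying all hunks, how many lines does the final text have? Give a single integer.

Hunk 1: at line 2 remove [geqpg] add [mebjt] -> 13 lines: sxkql nrmyz mebjt kybw jni egn mubde xpae lcrhn bkylm hvyi jjvv faotj
Hunk 2: at line 5 remove [egn] add [umsp,yxb] -> 14 lines: sxkql nrmyz mebjt kybw jni umsp yxb mubde xpae lcrhn bkylm hvyi jjvv faotj
Hunk 3: at line 4 remove [umsp,yxb,mubde] add [inzv] -> 12 lines: sxkql nrmyz mebjt kybw jni inzv xpae lcrhn bkylm hvyi jjvv faotj
Hunk 4: at line 3 remove [jni,inzv,xpae] add [uevb,jkj,oslsn] -> 12 lines: sxkql nrmyz mebjt kybw uevb jkj oslsn lcrhn bkylm hvyi jjvv faotj
Hunk 5: at line 6 remove [oslsn,lcrhn] add [pho] -> 11 lines: sxkql nrmyz mebjt kybw uevb jkj pho bkylm hvyi jjvv faotj
Hunk 6: at line 2 remove [kybw,uevb,jkj] add [cyvxq,zdq,aos] -> 11 lines: sxkql nrmyz mebjt cyvxq zdq aos pho bkylm hvyi jjvv faotj
Hunk 7: at line 5 remove [pho,bkylm,hvyi] add [pot,rwdvf,lzox] -> 11 lines: sxkql nrmyz mebjt cyvxq zdq aos pot rwdvf lzox jjvv faotj
Final line count: 11

Answer: 11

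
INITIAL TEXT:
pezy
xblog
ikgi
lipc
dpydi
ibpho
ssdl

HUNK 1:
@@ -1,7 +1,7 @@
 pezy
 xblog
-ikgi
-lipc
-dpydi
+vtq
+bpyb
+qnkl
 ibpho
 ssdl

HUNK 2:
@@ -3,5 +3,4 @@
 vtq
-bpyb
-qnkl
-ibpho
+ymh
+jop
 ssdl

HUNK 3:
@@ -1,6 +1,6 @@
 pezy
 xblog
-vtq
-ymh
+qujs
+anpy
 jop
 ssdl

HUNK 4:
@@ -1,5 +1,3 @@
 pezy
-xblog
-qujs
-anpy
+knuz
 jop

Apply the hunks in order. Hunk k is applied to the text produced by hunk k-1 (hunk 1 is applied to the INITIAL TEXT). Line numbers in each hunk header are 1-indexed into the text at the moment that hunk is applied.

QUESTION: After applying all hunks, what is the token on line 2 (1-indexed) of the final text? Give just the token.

Answer: knuz

Derivation:
Hunk 1: at line 1 remove [ikgi,lipc,dpydi] add [vtq,bpyb,qnkl] -> 7 lines: pezy xblog vtq bpyb qnkl ibpho ssdl
Hunk 2: at line 3 remove [bpyb,qnkl,ibpho] add [ymh,jop] -> 6 lines: pezy xblog vtq ymh jop ssdl
Hunk 3: at line 1 remove [vtq,ymh] add [qujs,anpy] -> 6 lines: pezy xblog qujs anpy jop ssdl
Hunk 4: at line 1 remove [xblog,qujs,anpy] add [knuz] -> 4 lines: pezy knuz jop ssdl
Final line 2: knuz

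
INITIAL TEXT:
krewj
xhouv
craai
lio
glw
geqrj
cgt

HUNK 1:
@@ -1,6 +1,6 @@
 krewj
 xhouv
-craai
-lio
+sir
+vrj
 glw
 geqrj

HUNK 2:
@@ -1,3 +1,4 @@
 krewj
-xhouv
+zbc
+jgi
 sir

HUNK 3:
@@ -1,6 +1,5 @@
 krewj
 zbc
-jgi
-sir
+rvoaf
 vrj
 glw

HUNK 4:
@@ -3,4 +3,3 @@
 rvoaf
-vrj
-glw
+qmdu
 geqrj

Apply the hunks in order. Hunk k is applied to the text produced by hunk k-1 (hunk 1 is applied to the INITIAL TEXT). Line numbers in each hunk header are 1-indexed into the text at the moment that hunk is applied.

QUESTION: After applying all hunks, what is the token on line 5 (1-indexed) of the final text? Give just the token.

Hunk 1: at line 1 remove [craai,lio] add [sir,vrj] -> 7 lines: krewj xhouv sir vrj glw geqrj cgt
Hunk 2: at line 1 remove [xhouv] add [zbc,jgi] -> 8 lines: krewj zbc jgi sir vrj glw geqrj cgt
Hunk 3: at line 1 remove [jgi,sir] add [rvoaf] -> 7 lines: krewj zbc rvoaf vrj glw geqrj cgt
Hunk 4: at line 3 remove [vrj,glw] add [qmdu] -> 6 lines: krewj zbc rvoaf qmdu geqrj cgt
Final line 5: geqrj

Answer: geqrj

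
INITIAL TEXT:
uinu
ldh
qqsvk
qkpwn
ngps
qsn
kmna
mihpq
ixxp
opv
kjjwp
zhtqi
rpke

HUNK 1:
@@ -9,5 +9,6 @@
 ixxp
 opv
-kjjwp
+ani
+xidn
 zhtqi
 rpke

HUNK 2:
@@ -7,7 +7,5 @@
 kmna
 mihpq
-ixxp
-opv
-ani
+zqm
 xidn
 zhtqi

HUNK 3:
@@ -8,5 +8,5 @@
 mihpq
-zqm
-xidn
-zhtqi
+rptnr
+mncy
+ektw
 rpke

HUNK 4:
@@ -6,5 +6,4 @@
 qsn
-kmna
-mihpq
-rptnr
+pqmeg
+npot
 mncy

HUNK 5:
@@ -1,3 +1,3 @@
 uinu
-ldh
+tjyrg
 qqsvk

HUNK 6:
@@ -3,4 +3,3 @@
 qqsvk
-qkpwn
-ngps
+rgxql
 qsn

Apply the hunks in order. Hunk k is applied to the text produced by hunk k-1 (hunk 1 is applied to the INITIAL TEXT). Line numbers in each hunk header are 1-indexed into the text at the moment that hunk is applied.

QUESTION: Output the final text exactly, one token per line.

Answer: uinu
tjyrg
qqsvk
rgxql
qsn
pqmeg
npot
mncy
ektw
rpke

Derivation:
Hunk 1: at line 9 remove [kjjwp] add [ani,xidn] -> 14 lines: uinu ldh qqsvk qkpwn ngps qsn kmna mihpq ixxp opv ani xidn zhtqi rpke
Hunk 2: at line 7 remove [ixxp,opv,ani] add [zqm] -> 12 lines: uinu ldh qqsvk qkpwn ngps qsn kmna mihpq zqm xidn zhtqi rpke
Hunk 3: at line 8 remove [zqm,xidn,zhtqi] add [rptnr,mncy,ektw] -> 12 lines: uinu ldh qqsvk qkpwn ngps qsn kmna mihpq rptnr mncy ektw rpke
Hunk 4: at line 6 remove [kmna,mihpq,rptnr] add [pqmeg,npot] -> 11 lines: uinu ldh qqsvk qkpwn ngps qsn pqmeg npot mncy ektw rpke
Hunk 5: at line 1 remove [ldh] add [tjyrg] -> 11 lines: uinu tjyrg qqsvk qkpwn ngps qsn pqmeg npot mncy ektw rpke
Hunk 6: at line 3 remove [qkpwn,ngps] add [rgxql] -> 10 lines: uinu tjyrg qqsvk rgxql qsn pqmeg npot mncy ektw rpke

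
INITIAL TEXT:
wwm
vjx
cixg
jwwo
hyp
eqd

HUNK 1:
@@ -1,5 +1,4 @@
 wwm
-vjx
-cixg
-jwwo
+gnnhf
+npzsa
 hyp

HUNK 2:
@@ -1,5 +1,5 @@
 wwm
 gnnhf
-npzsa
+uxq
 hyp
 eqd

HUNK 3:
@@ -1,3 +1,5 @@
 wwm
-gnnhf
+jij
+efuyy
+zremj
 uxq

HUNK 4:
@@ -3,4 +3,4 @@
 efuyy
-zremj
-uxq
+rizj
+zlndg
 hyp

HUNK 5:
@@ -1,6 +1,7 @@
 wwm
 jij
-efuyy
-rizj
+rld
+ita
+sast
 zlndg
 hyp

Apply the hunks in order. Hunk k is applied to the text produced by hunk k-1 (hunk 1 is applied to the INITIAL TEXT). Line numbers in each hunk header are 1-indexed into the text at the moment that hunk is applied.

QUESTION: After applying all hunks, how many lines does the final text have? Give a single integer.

Hunk 1: at line 1 remove [vjx,cixg,jwwo] add [gnnhf,npzsa] -> 5 lines: wwm gnnhf npzsa hyp eqd
Hunk 2: at line 1 remove [npzsa] add [uxq] -> 5 lines: wwm gnnhf uxq hyp eqd
Hunk 3: at line 1 remove [gnnhf] add [jij,efuyy,zremj] -> 7 lines: wwm jij efuyy zremj uxq hyp eqd
Hunk 4: at line 3 remove [zremj,uxq] add [rizj,zlndg] -> 7 lines: wwm jij efuyy rizj zlndg hyp eqd
Hunk 5: at line 1 remove [efuyy,rizj] add [rld,ita,sast] -> 8 lines: wwm jij rld ita sast zlndg hyp eqd
Final line count: 8

Answer: 8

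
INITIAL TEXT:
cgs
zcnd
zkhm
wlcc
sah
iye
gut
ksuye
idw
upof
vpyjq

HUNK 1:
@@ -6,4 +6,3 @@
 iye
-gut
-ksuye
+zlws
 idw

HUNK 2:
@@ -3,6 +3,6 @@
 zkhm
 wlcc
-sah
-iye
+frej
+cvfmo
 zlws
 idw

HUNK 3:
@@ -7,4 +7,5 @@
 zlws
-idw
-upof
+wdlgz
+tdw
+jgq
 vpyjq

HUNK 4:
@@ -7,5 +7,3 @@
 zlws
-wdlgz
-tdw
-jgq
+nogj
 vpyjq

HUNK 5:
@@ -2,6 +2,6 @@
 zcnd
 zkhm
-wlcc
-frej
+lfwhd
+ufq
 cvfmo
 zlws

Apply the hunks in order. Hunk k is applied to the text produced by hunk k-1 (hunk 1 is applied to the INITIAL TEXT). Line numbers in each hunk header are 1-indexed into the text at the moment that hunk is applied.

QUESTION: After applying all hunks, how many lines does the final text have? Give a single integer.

Answer: 9

Derivation:
Hunk 1: at line 6 remove [gut,ksuye] add [zlws] -> 10 lines: cgs zcnd zkhm wlcc sah iye zlws idw upof vpyjq
Hunk 2: at line 3 remove [sah,iye] add [frej,cvfmo] -> 10 lines: cgs zcnd zkhm wlcc frej cvfmo zlws idw upof vpyjq
Hunk 3: at line 7 remove [idw,upof] add [wdlgz,tdw,jgq] -> 11 lines: cgs zcnd zkhm wlcc frej cvfmo zlws wdlgz tdw jgq vpyjq
Hunk 4: at line 7 remove [wdlgz,tdw,jgq] add [nogj] -> 9 lines: cgs zcnd zkhm wlcc frej cvfmo zlws nogj vpyjq
Hunk 5: at line 2 remove [wlcc,frej] add [lfwhd,ufq] -> 9 lines: cgs zcnd zkhm lfwhd ufq cvfmo zlws nogj vpyjq
Final line count: 9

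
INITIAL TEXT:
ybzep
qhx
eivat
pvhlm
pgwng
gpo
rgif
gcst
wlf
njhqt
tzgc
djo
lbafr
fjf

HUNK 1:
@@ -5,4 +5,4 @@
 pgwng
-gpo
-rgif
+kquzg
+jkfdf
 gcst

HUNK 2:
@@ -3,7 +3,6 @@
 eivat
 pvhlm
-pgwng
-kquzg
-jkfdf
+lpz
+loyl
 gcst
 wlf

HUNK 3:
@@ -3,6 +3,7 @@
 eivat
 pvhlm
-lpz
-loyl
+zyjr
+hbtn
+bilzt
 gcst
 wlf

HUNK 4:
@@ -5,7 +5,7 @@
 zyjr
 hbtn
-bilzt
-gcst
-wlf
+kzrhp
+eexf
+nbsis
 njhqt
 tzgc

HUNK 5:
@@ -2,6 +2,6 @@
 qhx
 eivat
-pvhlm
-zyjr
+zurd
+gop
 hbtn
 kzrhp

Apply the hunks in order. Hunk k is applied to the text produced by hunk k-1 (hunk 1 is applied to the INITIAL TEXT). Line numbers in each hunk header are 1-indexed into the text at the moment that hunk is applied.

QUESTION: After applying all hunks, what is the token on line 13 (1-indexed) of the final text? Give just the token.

Answer: lbafr

Derivation:
Hunk 1: at line 5 remove [gpo,rgif] add [kquzg,jkfdf] -> 14 lines: ybzep qhx eivat pvhlm pgwng kquzg jkfdf gcst wlf njhqt tzgc djo lbafr fjf
Hunk 2: at line 3 remove [pgwng,kquzg,jkfdf] add [lpz,loyl] -> 13 lines: ybzep qhx eivat pvhlm lpz loyl gcst wlf njhqt tzgc djo lbafr fjf
Hunk 3: at line 3 remove [lpz,loyl] add [zyjr,hbtn,bilzt] -> 14 lines: ybzep qhx eivat pvhlm zyjr hbtn bilzt gcst wlf njhqt tzgc djo lbafr fjf
Hunk 4: at line 5 remove [bilzt,gcst,wlf] add [kzrhp,eexf,nbsis] -> 14 lines: ybzep qhx eivat pvhlm zyjr hbtn kzrhp eexf nbsis njhqt tzgc djo lbafr fjf
Hunk 5: at line 2 remove [pvhlm,zyjr] add [zurd,gop] -> 14 lines: ybzep qhx eivat zurd gop hbtn kzrhp eexf nbsis njhqt tzgc djo lbafr fjf
Final line 13: lbafr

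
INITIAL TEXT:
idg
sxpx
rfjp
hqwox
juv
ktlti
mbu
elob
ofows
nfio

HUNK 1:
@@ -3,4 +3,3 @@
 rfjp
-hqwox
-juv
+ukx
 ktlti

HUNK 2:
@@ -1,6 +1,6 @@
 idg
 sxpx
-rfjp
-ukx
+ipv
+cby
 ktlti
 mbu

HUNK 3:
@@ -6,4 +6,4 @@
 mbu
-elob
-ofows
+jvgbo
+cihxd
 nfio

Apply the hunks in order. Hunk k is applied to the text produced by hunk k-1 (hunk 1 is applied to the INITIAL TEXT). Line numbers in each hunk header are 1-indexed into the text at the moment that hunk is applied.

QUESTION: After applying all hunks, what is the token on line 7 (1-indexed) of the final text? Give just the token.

Hunk 1: at line 3 remove [hqwox,juv] add [ukx] -> 9 lines: idg sxpx rfjp ukx ktlti mbu elob ofows nfio
Hunk 2: at line 1 remove [rfjp,ukx] add [ipv,cby] -> 9 lines: idg sxpx ipv cby ktlti mbu elob ofows nfio
Hunk 3: at line 6 remove [elob,ofows] add [jvgbo,cihxd] -> 9 lines: idg sxpx ipv cby ktlti mbu jvgbo cihxd nfio
Final line 7: jvgbo

Answer: jvgbo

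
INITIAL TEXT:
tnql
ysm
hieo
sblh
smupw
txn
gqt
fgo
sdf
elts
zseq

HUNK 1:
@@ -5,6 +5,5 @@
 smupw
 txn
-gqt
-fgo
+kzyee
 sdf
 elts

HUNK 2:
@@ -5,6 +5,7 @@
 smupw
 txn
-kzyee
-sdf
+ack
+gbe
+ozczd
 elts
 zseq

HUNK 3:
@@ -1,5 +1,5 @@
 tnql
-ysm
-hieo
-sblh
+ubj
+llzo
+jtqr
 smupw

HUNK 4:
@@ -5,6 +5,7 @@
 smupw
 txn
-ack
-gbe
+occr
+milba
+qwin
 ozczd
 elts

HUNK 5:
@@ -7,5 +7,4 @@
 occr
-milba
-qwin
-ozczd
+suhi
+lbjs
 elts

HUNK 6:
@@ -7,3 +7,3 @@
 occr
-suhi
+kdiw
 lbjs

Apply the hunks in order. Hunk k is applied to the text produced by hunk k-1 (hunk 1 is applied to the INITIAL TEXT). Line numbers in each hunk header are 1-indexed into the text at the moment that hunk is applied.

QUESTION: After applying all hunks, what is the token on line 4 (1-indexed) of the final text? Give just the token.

Answer: jtqr

Derivation:
Hunk 1: at line 5 remove [gqt,fgo] add [kzyee] -> 10 lines: tnql ysm hieo sblh smupw txn kzyee sdf elts zseq
Hunk 2: at line 5 remove [kzyee,sdf] add [ack,gbe,ozczd] -> 11 lines: tnql ysm hieo sblh smupw txn ack gbe ozczd elts zseq
Hunk 3: at line 1 remove [ysm,hieo,sblh] add [ubj,llzo,jtqr] -> 11 lines: tnql ubj llzo jtqr smupw txn ack gbe ozczd elts zseq
Hunk 4: at line 5 remove [ack,gbe] add [occr,milba,qwin] -> 12 lines: tnql ubj llzo jtqr smupw txn occr milba qwin ozczd elts zseq
Hunk 5: at line 7 remove [milba,qwin,ozczd] add [suhi,lbjs] -> 11 lines: tnql ubj llzo jtqr smupw txn occr suhi lbjs elts zseq
Hunk 6: at line 7 remove [suhi] add [kdiw] -> 11 lines: tnql ubj llzo jtqr smupw txn occr kdiw lbjs elts zseq
Final line 4: jtqr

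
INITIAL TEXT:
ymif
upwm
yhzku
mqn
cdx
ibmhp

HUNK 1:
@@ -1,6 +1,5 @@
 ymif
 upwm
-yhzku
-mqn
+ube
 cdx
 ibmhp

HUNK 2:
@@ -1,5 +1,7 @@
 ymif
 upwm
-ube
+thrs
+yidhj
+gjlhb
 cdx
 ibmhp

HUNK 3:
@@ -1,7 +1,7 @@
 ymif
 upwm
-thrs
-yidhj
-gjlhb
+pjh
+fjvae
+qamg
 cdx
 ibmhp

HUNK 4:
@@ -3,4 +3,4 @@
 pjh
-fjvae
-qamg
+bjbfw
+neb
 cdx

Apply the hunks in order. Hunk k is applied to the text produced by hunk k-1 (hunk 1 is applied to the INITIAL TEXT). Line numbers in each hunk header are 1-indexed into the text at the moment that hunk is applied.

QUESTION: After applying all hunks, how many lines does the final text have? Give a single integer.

Hunk 1: at line 1 remove [yhzku,mqn] add [ube] -> 5 lines: ymif upwm ube cdx ibmhp
Hunk 2: at line 1 remove [ube] add [thrs,yidhj,gjlhb] -> 7 lines: ymif upwm thrs yidhj gjlhb cdx ibmhp
Hunk 3: at line 1 remove [thrs,yidhj,gjlhb] add [pjh,fjvae,qamg] -> 7 lines: ymif upwm pjh fjvae qamg cdx ibmhp
Hunk 4: at line 3 remove [fjvae,qamg] add [bjbfw,neb] -> 7 lines: ymif upwm pjh bjbfw neb cdx ibmhp
Final line count: 7

Answer: 7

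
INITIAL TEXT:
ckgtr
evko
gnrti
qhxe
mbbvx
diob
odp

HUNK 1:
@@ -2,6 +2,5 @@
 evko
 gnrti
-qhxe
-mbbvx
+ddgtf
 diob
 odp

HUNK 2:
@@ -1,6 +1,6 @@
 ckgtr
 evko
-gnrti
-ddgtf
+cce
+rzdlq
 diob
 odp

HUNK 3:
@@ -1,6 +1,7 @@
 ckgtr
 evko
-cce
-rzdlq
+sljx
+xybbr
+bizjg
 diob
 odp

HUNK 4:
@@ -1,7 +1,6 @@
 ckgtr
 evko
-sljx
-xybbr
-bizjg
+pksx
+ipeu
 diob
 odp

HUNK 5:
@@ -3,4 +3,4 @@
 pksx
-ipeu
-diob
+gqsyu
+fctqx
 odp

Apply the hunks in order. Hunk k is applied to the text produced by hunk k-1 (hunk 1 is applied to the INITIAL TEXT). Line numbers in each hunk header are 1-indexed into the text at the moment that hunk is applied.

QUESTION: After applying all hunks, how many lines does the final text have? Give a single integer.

Hunk 1: at line 2 remove [qhxe,mbbvx] add [ddgtf] -> 6 lines: ckgtr evko gnrti ddgtf diob odp
Hunk 2: at line 1 remove [gnrti,ddgtf] add [cce,rzdlq] -> 6 lines: ckgtr evko cce rzdlq diob odp
Hunk 3: at line 1 remove [cce,rzdlq] add [sljx,xybbr,bizjg] -> 7 lines: ckgtr evko sljx xybbr bizjg diob odp
Hunk 4: at line 1 remove [sljx,xybbr,bizjg] add [pksx,ipeu] -> 6 lines: ckgtr evko pksx ipeu diob odp
Hunk 5: at line 3 remove [ipeu,diob] add [gqsyu,fctqx] -> 6 lines: ckgtr evko pksx gqsyu fctqx odp
Final line count: 6

Answer: 6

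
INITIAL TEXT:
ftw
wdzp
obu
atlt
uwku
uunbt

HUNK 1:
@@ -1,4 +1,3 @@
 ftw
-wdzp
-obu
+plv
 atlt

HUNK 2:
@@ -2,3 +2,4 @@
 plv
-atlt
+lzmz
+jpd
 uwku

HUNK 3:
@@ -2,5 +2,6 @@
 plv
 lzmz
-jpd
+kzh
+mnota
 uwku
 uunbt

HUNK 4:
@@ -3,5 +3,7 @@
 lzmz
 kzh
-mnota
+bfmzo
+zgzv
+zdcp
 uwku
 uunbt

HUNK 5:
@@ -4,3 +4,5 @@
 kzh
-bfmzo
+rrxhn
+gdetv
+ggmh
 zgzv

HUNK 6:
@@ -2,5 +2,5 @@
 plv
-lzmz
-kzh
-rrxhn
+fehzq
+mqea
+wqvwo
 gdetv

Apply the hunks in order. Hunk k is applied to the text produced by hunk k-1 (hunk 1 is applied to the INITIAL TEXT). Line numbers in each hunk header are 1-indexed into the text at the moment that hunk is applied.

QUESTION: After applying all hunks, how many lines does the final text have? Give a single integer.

Answer: 11

Derivation:
Hunk 1: at line 1 remove [wdzp,obu] add [plv] -> 5 lines: ftw plv atlt uwku uunbt
Hunk 2: at line 2 remove [atlt] add [lzmz,jpd] -> 6 lines: ftw plv lzmz jpd uwku uunbt
Hunk 3: at line 2 remove [jpd] add [kzh,mnota] -> 7 lines: ftw plv lzmz kzh mnota uwku uunbt
Hunk 4: at line 3 remove [mnota] add [bfmzo,zgzv,zdcp] -> 9 lines: ftw plv lzmz kzh bfmzo zgzv zdcp uwku uunbt
Hunk 5: at line 4 remove [bfmzo] add [rrxhn,gdetv,ggmh] -> 11 lines: ftw plv lzmz kzh rrxhn gdetv ggmh zgzv zdcp uwku uunbt
Hunk 6: at line 2 remove [lzmz,kzh,rrxhn] add [fehzq,mqea,wqvwo] -> 11 lines: ftw plv fehzq mqea wqvwo gdetv ggmh zgzv zdcp uwku uunbt
Final line count: 11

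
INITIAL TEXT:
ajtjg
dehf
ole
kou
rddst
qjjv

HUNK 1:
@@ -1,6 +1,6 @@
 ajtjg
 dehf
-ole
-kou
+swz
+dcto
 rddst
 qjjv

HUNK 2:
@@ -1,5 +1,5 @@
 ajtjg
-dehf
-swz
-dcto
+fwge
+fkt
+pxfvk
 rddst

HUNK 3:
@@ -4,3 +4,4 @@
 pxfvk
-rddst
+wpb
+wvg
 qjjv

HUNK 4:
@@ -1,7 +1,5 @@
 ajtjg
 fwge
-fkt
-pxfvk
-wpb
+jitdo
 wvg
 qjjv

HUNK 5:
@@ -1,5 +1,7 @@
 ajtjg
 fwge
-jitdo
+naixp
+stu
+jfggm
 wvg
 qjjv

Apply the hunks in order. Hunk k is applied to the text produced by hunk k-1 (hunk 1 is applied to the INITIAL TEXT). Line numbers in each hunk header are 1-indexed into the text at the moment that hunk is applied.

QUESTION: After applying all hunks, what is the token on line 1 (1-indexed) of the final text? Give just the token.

Answer: ajtjg

Derivation:
Hunk 1: at line 1 remove [ole,kou] add [swz,dcto] -> 6 lines: ajtjg dehf swz dcto rddst qjjv
Hunk 2: at line 1 remove [dehf,swz,dcto] add [fwge,fkt,pxfvk] -> 6 lines: ajtjg fwge fkt pxfvk rddst qjjv
Hunk 3: at line 4 remove [rddst] add [wpb,wvg] -> 7 lines: ajtjg fwge fkt pxfvk wpb wvg qjjv
Hunk 4: at line 1 remove [fkt,pxfvk,wpb] add [jitdo] -> 5 lines: ajtjg fwge jitdo wvg qjjv
Hunk 5: at line 1 remove [jitdo] add [naixp,stu,jfggm] -> 7 lines: ajtjg fwge naixp stu jfggm wvg qjjv
Final line 1: ajtjg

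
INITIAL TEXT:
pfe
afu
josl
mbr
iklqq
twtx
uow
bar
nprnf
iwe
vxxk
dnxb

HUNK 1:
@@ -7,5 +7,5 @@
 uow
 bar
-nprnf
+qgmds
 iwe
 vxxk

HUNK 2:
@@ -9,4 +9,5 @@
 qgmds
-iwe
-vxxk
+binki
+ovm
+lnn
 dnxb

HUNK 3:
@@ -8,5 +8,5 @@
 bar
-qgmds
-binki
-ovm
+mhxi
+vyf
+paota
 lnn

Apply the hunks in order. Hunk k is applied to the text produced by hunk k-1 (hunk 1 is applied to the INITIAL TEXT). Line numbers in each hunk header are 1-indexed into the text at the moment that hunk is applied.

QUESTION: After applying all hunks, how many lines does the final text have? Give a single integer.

Answer: 13

Derivation:
Hunk 1: at line 7 remove [nprnf] add [qgmds] -> 12 lines: pfe afu josl mbr iklqq twtx uow bar qgmds iwe vxxk dnxb
Hunk 2: at line 9 remove [iwe,vxxk] add [binki,ovm,lnn] -> 13 lines: pfe afu josl mbr iklqq twtx uow bar qgmds binki ovm lnn dnxb
Hunk 3: at line 8 remove [qgmds,binki,ovm] add [mhxi,vyf,paota] -> 13 lines: pfe afu josl mbr iklqq twtx uow bar mhxi vyf paota lnn dnxb
Final line count: 13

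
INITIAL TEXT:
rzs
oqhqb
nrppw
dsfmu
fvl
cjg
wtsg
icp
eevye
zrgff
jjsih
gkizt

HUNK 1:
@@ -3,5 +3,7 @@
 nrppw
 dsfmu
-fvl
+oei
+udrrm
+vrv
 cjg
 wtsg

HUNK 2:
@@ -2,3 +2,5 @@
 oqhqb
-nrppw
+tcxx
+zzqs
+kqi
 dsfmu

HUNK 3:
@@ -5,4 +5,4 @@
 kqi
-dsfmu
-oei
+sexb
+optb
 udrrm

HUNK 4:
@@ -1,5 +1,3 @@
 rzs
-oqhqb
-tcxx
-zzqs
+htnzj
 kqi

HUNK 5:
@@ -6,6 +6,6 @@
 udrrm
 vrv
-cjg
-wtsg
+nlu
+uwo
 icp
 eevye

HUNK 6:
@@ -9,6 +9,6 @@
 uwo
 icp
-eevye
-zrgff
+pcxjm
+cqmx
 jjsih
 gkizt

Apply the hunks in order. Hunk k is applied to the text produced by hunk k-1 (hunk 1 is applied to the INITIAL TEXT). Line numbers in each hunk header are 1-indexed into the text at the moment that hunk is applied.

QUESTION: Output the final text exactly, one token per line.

Answer: rzs
htnzj
kqi
sexb
optb
udrrm
vrv
nlu
uwo
icp
pcxjm
cqmx
jjsih
gkizt

Derivation:
Hunk 1: at line 3 remove [fvl] add [oei,udrrm,vrv] -> 14 lines: rzs oqhqb nrppw dsfmu oei udrrm vrv cjg wtsg icp eevye zrgff jjsih gkizt
Hunk 2: at line 2 remove [nrppw] add [tcxx,zzqs,kqi] -> 16 lines: rzs oqhqb tcxx zzqs kqi dsfmu oei udrrm vrv cjg wtsg icp eevye zrgff jjsih gkizt
Hunk 3: at line 5 remove [dsfmu,oei] add [sexb,optb] -> 16 lines: rzs oqhqb tcxx zzqs kqi sexb optb udrrm vrv cjg wtsg icp eevye zrgff jjsih gkizt
Hunk 4: at line 1 remove [oqhqb,tcxx,zzqs] add [htnzj] -> 14 lines: rzs htnzj kqi sexb optb udrrm vrv cjg wtsg icp eevye zrgff jjsih gkizt
Hunk 5: at line 6 remove [cjg,wtsg] add [nlu,uwo] -> 14 lines: rzs htnzj kqi sexb optb udrrm vrv nlu uwo icp eevye zrgff jjsih gkizt
Hunk 6: at line 9 remove [eevye,zrgff] add [pcxjm,cqmx] -> 14 lines: rzs htnzj kqi sexb optb udrrm vrv nlu uwo icp pcxjm cqmx jjsih gkizt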